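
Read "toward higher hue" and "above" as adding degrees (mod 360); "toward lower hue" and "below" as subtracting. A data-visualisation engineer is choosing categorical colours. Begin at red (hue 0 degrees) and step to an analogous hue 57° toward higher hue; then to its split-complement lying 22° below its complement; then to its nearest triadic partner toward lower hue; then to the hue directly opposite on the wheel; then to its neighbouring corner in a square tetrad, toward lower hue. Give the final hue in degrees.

185°

+57° (analog 57° ↑): 0 + 57 = 57°
+158° (split-comp 22° ↓): 57 + 158 = 215°
−120° (triadic ↓): 215 − 120 = 95°
+180° (complement): 95 + 180 = 275°
−90° (square ↓): 275 − 90 = 185°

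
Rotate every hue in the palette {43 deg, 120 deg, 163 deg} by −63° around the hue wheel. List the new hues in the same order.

43 − 63 = -20 → -20 + 360 = 340°
120 − 63 = 57°
163 − 63 = 100°

340°, 57°, 100°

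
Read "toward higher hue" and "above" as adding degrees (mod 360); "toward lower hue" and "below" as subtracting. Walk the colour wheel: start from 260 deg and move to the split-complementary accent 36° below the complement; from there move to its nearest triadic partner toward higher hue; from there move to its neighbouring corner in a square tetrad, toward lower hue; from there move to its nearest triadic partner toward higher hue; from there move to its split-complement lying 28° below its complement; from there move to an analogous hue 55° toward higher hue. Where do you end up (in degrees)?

41°

260 + 144 = 404 → 404 − 360 = 44°   (split-comp 36° ↓)
44 + 120 = 164°   (triadic ↑)
164 − 90 = 74°   (square ↓)
74 + 120 = 194°   (triadic ↑)
194 + 152 = 346°   (split-comp 28° ↓)
346 + 55 = 401 → 401 − 360 = 41°   (analog 55° ↑)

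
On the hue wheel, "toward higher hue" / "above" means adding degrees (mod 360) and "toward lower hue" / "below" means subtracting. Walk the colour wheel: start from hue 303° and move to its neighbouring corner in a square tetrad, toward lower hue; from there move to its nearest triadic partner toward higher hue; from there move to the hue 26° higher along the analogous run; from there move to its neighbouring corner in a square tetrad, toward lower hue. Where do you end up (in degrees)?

square ↓ −90°: 303 − 90 = 213°
triadic ↑ +120°: 213 + 120 = 333°
analog 26° ↑ +26°: 333 + 26 = 359°
square ↓ −90°: 359 − 90 = 269°

269°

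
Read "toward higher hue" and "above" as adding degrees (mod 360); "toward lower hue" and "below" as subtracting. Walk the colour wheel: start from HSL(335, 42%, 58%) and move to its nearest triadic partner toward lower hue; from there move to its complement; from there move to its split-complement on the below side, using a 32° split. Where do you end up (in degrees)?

183°

335 − 120 = 215°   (triadic ↓)
215 + 180 = 395 → 395 − 360 = 35°   (complement)
35 + 148 = 183°   (split-comp 32° ↓)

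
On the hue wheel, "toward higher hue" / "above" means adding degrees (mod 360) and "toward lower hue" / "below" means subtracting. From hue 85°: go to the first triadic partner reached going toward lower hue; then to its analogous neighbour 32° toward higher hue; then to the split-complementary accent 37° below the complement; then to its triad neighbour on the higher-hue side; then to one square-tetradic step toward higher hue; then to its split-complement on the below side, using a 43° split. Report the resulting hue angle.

85 − 120 = -35 → -35 + 360 = 325°   (triadic ↓)
325 + 32 = 357°   (analog 32° ↑)
357 + 143 = 500 → 500 − 360 = 140°   (split-comp 37° ↓)
140 + 120 = 260°   (triadic ↑)
260 + 90 = 350°   (square ↑)
350 + 137 = 487 → 487 − 360 = 127°   (split-comp 43° ↓)

127°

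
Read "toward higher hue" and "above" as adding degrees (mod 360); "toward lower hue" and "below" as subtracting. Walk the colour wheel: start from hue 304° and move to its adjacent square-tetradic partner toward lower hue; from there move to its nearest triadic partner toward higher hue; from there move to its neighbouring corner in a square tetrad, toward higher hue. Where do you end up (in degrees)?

−90° (square ↓): 304 − 90 = 214°
+120° (triadic ↑): 214 + 120 = 334°
+90° (square ↑): 334 + 90 = 424 → 424 − 360 = 64°

64°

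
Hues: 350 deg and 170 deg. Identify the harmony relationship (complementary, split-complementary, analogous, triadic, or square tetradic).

Sort the hues: 170°, 350°.
Successive gaps around the wheel: 180°, 180°.
Two hues 180° apart are complementary.

complementary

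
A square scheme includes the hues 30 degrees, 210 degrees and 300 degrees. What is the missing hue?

120°

A square tetradic scheme places four hues every 90°.
The full set through 30° is {30°, 120°, 210°, 300°}.
Given {30°, 210°, 300°}, the missing hue is 120°.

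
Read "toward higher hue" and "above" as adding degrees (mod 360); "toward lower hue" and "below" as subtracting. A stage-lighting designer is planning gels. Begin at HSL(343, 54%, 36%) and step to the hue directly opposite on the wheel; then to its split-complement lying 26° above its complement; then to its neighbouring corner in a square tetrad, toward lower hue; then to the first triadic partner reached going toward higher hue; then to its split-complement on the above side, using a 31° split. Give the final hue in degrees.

+180° (complement): 343 + 180 = 523 → 523 − 360 = 163°
+206° (split-comp 26° ↑): 163 + 206 = 369 → 369 − 360 = 9°
−90° (square ↓): 9 − 90 = -81 → -81 + 360 = 279°
+120° (triadic ↑): 279 + 120 = 399 → 399 − 360 = 39°
+211° (split-comp 31° ↑): 39 + 211 = 250°

250°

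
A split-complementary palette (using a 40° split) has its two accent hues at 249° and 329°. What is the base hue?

The accents sit 40° either side of the complement, so the complement is their short-arc midpoint on the wheel.
Short-arc midpoint of 249° and 329°: 289°.
Base is 180° from the complement: 289 − 180 = 109°

109°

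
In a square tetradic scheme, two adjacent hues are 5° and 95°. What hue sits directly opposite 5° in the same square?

A square tetradic scheme places four hues 90° apart; opposite corners are 180° apart.
5 + 180 = 185°

185°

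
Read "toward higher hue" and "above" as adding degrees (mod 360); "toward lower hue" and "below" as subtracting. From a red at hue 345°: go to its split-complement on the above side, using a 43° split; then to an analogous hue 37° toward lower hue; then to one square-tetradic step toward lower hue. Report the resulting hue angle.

split-comp 43° ↑ +223°: 345 + 223 = 568 → 568 − 360 = 208°
analog 37° ↓ −37°: 208 − 37 = 171°
square ↓ −90°: 171 − 90 = 81°

81°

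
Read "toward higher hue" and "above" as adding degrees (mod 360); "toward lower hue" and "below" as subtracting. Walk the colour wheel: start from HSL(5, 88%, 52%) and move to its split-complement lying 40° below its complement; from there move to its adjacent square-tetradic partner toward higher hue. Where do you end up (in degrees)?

split-comp 40° ↓ +140°: 5 + 140 = 145°
square ↑ +90°: 145 + 90 = 235°

235°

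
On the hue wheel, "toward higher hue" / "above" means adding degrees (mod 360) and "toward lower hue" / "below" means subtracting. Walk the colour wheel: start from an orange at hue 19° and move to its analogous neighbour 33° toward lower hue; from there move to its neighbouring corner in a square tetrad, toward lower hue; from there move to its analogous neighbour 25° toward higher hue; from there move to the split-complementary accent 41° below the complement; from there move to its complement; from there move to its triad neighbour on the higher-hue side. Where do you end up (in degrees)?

0°

analog 33° ↓ −33°: 19 − 33 = -14 → -14 + 360 = 346°
square ↓ −90°: 346 − 90 = 256°
analog 25° ↑ +25°: 256 + 25 = 281°
split-comp 41° ↓ +139°: 281 + 139 = 420 → 420 − 360 = 60°
complement +180°: 60 + 180 = 240°
triadic ↑ +120°: 240 + 120 = 360 → 360 − 360 = 0°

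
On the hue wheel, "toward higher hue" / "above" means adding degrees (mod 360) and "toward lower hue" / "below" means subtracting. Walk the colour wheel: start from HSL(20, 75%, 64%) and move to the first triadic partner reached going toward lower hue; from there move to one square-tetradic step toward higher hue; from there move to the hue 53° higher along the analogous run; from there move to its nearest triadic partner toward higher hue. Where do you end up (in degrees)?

163°

−120° (triadic ↓): 20 − 120 = -100 → -100 + 360 = 260°
+90° (square ↑): 260 + 90 = 350°
+53° (analog 53° ↑): 350 + 53 = 403 → 403 − 360 = 43°
+120° (triadic ↑): 43 + 120 = 163°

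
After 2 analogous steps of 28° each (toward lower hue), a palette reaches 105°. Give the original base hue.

2 steps of 28° (toward lower hue) give a net shift of −56°.
Start = end − shift: 105 + 56 = 161°

161°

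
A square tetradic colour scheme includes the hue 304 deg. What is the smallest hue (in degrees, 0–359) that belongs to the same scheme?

A square tetradic scheme places four hues every 90°.
The full set through 304° is {34°, 124°, 214°, 304°}.

34°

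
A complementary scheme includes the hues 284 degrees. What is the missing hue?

The complement sits 180° across the wheel.
The full set through 284° is {104°, 284°}.
Given {284°}, the missing hue is 104°.

104°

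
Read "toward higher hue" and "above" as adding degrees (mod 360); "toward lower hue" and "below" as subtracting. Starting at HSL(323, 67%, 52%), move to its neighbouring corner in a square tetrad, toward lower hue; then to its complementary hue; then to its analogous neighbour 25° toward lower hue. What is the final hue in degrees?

28°

−90° (square ↓): 323 − 90 = 233°
+180° (complement): 233 + 180 = 413 → 413 − 360 = 53°
−25° (analog 25° ↓): 53 − 25 = 28°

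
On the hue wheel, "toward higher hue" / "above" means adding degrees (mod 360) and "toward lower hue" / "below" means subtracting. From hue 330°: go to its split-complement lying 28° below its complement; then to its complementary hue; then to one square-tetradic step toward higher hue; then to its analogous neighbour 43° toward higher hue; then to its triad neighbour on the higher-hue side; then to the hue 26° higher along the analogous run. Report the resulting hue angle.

221°

+152° (split-comp 28° ↓): 330 + 152 = 482 → 482 − 360 = 122°
+180° (complement): 122 + 180 = 302°
+90° (square ↑): 302 + 90 = 392 → 392 − 360 = 32°
+43° (analog 43° ↑): 32 + 43 = 75°
+120° (triadic ↑): 75 + 120 = 195°
+26° (analog 26° ↑): 195 + 26 = 221°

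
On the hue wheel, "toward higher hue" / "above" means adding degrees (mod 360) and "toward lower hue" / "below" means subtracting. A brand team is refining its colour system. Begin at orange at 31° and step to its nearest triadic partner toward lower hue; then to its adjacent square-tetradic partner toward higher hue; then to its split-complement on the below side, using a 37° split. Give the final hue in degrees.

−120° (triadic ↓): 31 − 120 = -89 → -89 + 360 = 271°
+90° (square ↑): 271 + 90 = 361 → 361 − 360 = 1°
+143° (split-comp 37° ↓): 1 + 143 = 144°

144°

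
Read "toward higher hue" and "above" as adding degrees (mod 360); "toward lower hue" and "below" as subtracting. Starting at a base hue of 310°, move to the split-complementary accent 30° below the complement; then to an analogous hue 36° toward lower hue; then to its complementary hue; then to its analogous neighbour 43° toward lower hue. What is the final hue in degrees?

+150° (split-comp 30° ↓): 310 + 150 = 460 → 460 − 360 = 100°
−36° (analog 36° ↓): 100 − 36 = 64°
+180° (complement): 64 + 180 = 244°
−43° (analog 43° ↓): 244 − 43 = 201°

201°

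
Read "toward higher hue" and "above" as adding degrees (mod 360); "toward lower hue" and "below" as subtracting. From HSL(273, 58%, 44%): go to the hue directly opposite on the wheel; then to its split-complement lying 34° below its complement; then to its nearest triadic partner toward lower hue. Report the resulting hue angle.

119°

+180° (complement): 273 + 180 = 453 → 453 − 360 = 93°
+146° (split-comp 34° ↓): 93 + 146 = 239°
−120° (triadic ↓): 239 − 120 = 119°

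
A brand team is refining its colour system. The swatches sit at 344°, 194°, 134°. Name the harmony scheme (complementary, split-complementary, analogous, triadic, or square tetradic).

Sort the hues: 134°, 194°, 344°.
Successive gaps around the wheel: 60°, 150°, 150°.
Two 150° gaps and one 60° gap — a base hue opposite a pair of accents 30° either side of its complement — is the split-complementary pattern.

split-complementary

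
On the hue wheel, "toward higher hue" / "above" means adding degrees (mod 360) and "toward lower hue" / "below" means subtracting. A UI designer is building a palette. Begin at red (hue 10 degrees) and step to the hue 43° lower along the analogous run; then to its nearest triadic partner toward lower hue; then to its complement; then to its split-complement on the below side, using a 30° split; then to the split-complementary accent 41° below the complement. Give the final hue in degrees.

−43° (analog 43° ↓): 10 − 43 = -33 → -33 + 360 = 327°
−120° (triadic ↓): 327 − 120 = 207°
+180° (complement): 207 + 180 = 387 → 387 − 360 = 27°
+150° (split-comp 30° ↓): 27 + 150 = 177°
+139° (split-comp 41° ↓): 177 + 139 = 316°

316°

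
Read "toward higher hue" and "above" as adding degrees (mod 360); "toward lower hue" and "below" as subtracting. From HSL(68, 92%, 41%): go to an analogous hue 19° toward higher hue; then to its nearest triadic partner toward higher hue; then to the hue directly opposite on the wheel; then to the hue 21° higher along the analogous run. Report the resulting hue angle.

48°

68 + 19 = 87°   (analog 19° ↑)
87 + 120 = 207°   (triadic ↑)
207 + 180 = 387 → 387 − 360 = 27°   (complement)
27 + 21 = 48°   (analog 21° ↑)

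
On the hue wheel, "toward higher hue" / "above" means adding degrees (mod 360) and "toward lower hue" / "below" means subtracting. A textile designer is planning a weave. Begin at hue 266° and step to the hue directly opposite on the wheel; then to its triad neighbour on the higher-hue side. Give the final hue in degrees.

206°

+180° (complement): 266 + 180 = 446 → 446 − 360 = 86°
+120° (triadic ↑): 86 + 120 = 206°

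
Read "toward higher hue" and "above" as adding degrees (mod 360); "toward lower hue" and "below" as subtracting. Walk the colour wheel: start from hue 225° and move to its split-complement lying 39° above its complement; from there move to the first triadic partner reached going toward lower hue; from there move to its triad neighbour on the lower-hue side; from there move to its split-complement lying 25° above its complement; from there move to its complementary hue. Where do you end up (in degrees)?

+219° (split-comp 39° ↑): 225 + 219 = 444 → 444 − 360 = 84°
−120° (triadic ↓): 84 − 120 = -36 → -36 + 360 = 324°
−120° (triadic ↓): 324 − 120 = 204°
+205° (split-comp 25° ↑): 204 + 205 = 409 → 409 − 360 = 49°
+180° (complement): 49 + 180 = 229°

229°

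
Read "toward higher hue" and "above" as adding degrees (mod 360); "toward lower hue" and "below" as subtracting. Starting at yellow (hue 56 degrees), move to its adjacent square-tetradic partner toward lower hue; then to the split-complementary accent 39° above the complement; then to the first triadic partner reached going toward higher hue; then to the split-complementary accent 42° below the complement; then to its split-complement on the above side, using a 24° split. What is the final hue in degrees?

287°

56 − 90 = -34 → -34 + 360 = 326°   (square ↓)
326 + 219 = 545 → 545 − 360 = 185°   (split-comp 39° ↑)
185 + 120 = 305°   (triadic ↑)
305 + 138 = 443 → 443 − 360 = 83°   (split-comp 42° ↓)
83 + 204 = 287°   (split-comp 24° ↑)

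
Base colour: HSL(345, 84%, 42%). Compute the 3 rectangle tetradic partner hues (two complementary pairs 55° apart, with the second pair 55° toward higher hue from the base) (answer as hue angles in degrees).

A rectangular tetradic uses two complementary pairs 55° apart: offsets 0°, 55°, 180°, 235°.
345 + 55 = 400 → 400 − 360 = 40°
345 + 180 = 525 → 525 − 360 = 165°
345 + 235 = 580 → 580 − 360 = 220°

40°, 165°, and 220°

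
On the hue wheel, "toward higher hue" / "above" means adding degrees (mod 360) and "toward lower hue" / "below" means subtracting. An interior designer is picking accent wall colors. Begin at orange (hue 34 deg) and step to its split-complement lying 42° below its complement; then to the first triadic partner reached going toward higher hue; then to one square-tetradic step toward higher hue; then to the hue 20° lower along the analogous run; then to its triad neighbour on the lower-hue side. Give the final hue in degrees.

split-comp 42° ↓ +138°: 34 + 138 = 172°
triadic ↑ +120°: 172 + 120 = 292°
square ↑ +90°: 292 + 90 = 382 → 382 − 360 = 22°
analog 20° ↓ −20°: 22 − 20 = 2°
triadic ↓ −120°: 2 − 120 = -118 → -118 + 360 = 242°

242°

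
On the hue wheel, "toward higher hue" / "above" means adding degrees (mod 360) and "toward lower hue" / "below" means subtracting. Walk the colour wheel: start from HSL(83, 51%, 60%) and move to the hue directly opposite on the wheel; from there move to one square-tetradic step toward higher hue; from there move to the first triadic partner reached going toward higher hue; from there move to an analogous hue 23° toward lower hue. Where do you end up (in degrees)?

90°

complement +180°: 83 + 180 = 263°
square ↑ +90°: 263 + 90 = 353°
triadic ↑ +120°: 353 + 120 = 473 → 473 − 360 = 113°
analog 23° ↓ −23°: 113 − 23 = 90°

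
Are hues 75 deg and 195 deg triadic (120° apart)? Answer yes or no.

yes

Angular distance: |75 − 195| = 120 = 120°.
Triadic (120° apart) requires 120°.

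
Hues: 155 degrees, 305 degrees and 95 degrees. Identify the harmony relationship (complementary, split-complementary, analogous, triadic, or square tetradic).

split-complementary

Sort the hues: 95°, 155°, 305°.
Successive gaps around the wheel: 60°, 150°, 150°.
Two 150° gaps and one 60° gap — a base hue opposite a pair of accents 30° either side of its complement — is the split-complementary pattern.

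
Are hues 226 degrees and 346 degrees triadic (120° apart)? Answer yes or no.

Angular distance: |226 − 346| = 120 = 120°.
Triadic (120° apart) requires 120°.

yes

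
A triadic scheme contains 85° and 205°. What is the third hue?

325°

A triad spaces three hues 120° apart.
The full set is {85°, 205°, 325°}.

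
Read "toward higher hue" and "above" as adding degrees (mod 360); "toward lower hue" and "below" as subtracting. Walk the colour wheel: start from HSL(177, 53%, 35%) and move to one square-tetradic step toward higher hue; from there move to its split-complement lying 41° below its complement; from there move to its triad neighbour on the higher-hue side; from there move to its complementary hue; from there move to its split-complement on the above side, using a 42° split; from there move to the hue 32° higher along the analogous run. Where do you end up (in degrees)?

240°

square ↑ +90°: 177 + 90 = 267°
split-comp 41° ↓ +139°: 267 + 139 = 406 → 406 − 360 = 46°
triadic ↑ +120°: 46 + 120 = 166°
complement +180°: 166 + 180 = 346°
split-comp 42° ↑ +222°: 346 + 222 = 568 → 568 − 360 = 208°
analog 32° ↑ +32°: 208 + 32 = 240°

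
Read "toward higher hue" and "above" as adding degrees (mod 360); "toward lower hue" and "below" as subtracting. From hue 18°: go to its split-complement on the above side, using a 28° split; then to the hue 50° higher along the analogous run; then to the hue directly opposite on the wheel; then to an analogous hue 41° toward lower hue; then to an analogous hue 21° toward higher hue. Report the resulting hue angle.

split-comp 28° ↑ +208°: 18 + 208 = 226°
analog 50° ↑ +50°: 226 + 50 = 276°
complement +180°: 276 + 180 = 456 → 456 − 360 = 96°
analog 41° ↓ −41°: 96 − 41 = 55°
analog 21° ↑ +21°: 55 + 21 = 76°

76°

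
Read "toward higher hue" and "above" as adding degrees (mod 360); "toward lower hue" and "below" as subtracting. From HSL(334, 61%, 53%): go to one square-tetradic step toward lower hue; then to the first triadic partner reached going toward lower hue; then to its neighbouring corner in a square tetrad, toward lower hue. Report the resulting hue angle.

34°

−90° (square ↓): 334 − 90 = 244°
−120° (triadic ↓): 244 − 120 = 124°
−90° (square ↓): 124 − 90 = 34°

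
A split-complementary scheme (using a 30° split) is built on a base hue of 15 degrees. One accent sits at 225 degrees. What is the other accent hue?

Split-complementary hues sit 30° either side of the complement.
Complement of the base 15°: 15 + 180 = 195°
The given accent 225° is 30° one side of 195°; the other accent sits 30° the other side: 195 − 30 = 165°

165°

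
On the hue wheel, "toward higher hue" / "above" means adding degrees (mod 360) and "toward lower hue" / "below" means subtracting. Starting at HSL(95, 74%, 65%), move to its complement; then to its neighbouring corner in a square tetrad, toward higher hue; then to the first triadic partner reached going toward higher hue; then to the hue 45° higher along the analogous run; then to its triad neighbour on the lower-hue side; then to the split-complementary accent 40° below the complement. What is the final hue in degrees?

95 + 180 = 275°   (complement)
275 + 90 = 365 → 365 − 360 = 5°   (square ↑)
5 + 120 = 125°   (triadic ↑)
125 + 45 = 170°   (analog 45° ↑)
170 − 120 = 50°   (triadic ↓)
50 + 140 = 190°   (split-comp 40° ↓)

190°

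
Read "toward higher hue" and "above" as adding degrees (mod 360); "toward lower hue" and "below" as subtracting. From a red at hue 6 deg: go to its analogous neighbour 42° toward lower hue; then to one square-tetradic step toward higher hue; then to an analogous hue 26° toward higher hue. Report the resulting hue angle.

80°

6 − 42 = -36 → -36 + 360 = 324°   (analog 42° ↓)
324 + 90 = 414 → 414 − 360 = 54°   (square ↑)
54 + 26 = 80°   (analog 26° ↑)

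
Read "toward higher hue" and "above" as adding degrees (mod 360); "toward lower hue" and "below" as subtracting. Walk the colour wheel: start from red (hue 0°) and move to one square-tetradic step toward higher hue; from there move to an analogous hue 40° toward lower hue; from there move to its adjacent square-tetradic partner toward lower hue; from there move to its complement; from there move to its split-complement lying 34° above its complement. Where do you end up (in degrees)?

354°

+90° (square ↑): 0 + 90 = 90°
−40° (analog 40° ↓): 90 − 40 = 50°
−90° (square ↓): 50 − 90 = -40 → -40 + 360 = 320°
+180° (complement): 320 + 180 = 500 → 500 − 360 = 140°
+214° (split-comp 34° ↑): 140 + 214 = 354°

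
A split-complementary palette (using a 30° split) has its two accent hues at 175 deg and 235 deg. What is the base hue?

The accents sit 30° either side of the complement, so the complement is their short-arc midpoint on the wheel.
Short-arc midpoint of 175° and 235°: 205°.
Base is 180° from the complement: 205 − 180 = 25°

25°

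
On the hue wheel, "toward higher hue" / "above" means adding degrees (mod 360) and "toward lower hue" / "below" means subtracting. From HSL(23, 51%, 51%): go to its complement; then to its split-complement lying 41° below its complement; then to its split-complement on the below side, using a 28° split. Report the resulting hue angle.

134°

+180° (complement): 23 + 180 = 203°
+139° (split-comp 41° ↓): 203 + 139 = 342°
+152° (split-comp 28° ↓): 342 + 152 = 494 → 494 − 360 = 134°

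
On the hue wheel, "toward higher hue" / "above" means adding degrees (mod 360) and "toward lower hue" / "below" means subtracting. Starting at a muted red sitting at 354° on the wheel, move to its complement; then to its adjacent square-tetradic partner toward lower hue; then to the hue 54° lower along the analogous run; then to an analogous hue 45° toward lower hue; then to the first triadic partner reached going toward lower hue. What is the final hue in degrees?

+180° (complement): 354 + 180 = 534 → 534 − 360 = 174°
−90° (square ↓): 174 − 90 = 84°
−54° (analog 54° ↓): 84 − 54 = 30°
−45° (analog 45° ↓): 30 − 45 = -15 → -15 + 360 = 345°
−120° (triadic ↓): 345 − 120 = 225°

225°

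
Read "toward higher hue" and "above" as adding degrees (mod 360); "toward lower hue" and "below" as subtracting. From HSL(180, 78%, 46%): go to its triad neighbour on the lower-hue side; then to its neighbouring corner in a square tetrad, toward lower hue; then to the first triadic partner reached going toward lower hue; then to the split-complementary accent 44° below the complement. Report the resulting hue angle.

346°

−120° (triadic ↓): 180 − 120 = 60°
−90° (square ↓): 60 − 90 = -30 → -30 + 360 = 330°
−120° (triadic ↓): 330 − 120 = 210°
+136° (split-comp 44° ↓): 210 + 136 = 346°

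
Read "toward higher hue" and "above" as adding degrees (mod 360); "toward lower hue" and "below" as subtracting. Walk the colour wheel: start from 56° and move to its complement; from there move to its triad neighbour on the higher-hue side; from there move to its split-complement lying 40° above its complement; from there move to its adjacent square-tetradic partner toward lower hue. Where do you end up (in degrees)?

126°

complement +180°: 56 + 180 = 236°
triadic ↑ +120°: 236 + 120 = 356°
split-comp 40° ↑ +220°: 356 + 220 = 576 → 576 − 360 = 216°
square ↓ −90°: 216 − 90 = 126°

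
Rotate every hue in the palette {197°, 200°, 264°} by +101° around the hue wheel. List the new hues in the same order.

197 + 101 = 298°
200 + 101 = 301°
264 + 101 = 365 → 365 − 360 = 5°

298°, 301°, 5°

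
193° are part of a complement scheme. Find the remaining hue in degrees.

The complement sits 180° across the wheel.
The full set through 193° is {13°, 193°}.
Given {193°}, the missing hue is 13°.

13°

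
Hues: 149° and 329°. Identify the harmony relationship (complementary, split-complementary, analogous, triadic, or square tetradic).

complementary

Sort the hues: 149°, 329°.
Successive gaps around the wheel: 180°, 180°.
Two hues 180° apart are complementary.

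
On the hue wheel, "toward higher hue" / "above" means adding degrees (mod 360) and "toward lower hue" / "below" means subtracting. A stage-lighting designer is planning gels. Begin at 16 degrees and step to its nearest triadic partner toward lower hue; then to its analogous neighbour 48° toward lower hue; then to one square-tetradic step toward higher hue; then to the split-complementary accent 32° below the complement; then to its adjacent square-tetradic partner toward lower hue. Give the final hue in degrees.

16 − 120 = -104 → -104 + 360 = 256°   (triadic ↓)
256 − 48 = 208°   (analog 48° ↓)
208 + 90 = 298°   (square ↑)
298 + 148 = 446 → 446 − 360 = 86°   (split-comp 32° ↓)
86 − 90 = -4 → -4 + 360 = 356°   (square ↓)

356°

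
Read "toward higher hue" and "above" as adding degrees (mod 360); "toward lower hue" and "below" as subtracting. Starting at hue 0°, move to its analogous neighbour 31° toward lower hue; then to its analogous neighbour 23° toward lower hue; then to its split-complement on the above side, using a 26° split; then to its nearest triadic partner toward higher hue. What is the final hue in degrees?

272°

−31° (analog 31° ↓): 0 − 31 = -31 → -31 + 360 = 329°
−23° (analog 23° ↓): 329 − 23 = 306°
+206° (split-comp 26° ↑): 306 + 206 = 512 → 512 − 360 = 152°
+120° (triadic ↑): 152 + 120 = 272°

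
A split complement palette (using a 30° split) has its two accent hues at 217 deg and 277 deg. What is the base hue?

The accents sit 30° either side of the complement, so the complement is their short-arc midpoint on the wheel.
Short-arc midpoint of 217° and 277°: 247°.
Base is 180° from the complement: 247 − 180 = 67°

67°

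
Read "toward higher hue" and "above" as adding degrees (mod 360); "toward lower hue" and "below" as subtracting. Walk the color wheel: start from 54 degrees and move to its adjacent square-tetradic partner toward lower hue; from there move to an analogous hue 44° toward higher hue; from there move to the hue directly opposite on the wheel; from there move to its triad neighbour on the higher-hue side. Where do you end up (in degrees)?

308°

square ↓ −90°: 54 − 90 = -36 → -36 + 360 = 324°
analog 44° ↑ +44°: 324 + 44 = 368 → 368 − 360 = 8°
complement +180°: 8 + 180 = 188°
triadic ↑ +120°: 188 + 120 = 308°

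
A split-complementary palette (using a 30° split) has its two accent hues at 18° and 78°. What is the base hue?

228°

The accents sit 30° either side of the complement, so the complement is their short-arc midpoint on the wheel.
Short-arc midpoint of 18° and 78°: 48°.
Base is 180° from the complement: 48 − 180 = -132 → -132 + 360 = 228°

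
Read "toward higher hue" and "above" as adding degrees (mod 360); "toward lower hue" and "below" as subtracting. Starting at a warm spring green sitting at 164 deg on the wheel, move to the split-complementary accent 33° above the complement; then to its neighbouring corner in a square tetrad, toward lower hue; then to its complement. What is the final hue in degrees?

164 + 213 = 377 → 377 − 360 = 17°   (split-comp 33° ↑)
17 − 90 = -73 → -73 + 360 = 287°   (square ↓)
287 + 180 = 467 → 467 − 360 = 107°   (complement)

107°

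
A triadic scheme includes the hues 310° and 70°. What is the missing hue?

A triad places three hues 120° apart.
The full set through 70° is {70°, 190°, 310°}.
Given {70°, 310°}, the missing hue is 190°.

190°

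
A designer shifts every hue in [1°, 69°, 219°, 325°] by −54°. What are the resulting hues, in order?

1 − 54 = -53 → -53 + 360 = 307°
69 − 54 = 15°
219 − 54 = 165°
325 − 54 = 271°

307°, 15°, 165°, 271°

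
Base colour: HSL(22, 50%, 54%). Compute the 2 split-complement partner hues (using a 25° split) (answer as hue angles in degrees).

Complement of 22 degrees: 22 + 180 = 202°
202 − 25 = 177°
202 + 25 = 227°

177° and 227°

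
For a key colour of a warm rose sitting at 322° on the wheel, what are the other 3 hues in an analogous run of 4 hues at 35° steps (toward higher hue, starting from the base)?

357°, 32° and 67°

Analogous hues sit every 35° along the wheel.
322 + 35 = 357°
322 + 70 = 392 → 392 − 360 = 32°
322 + 105 = 427 → 427 − 360 = 67°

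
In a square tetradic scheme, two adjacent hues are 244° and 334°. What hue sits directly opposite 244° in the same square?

64°

A square tetradic scheme places four hues 90° apart; opposite corners are 180° apart.
244 + 180 = 424 → 424 − 360 = 64°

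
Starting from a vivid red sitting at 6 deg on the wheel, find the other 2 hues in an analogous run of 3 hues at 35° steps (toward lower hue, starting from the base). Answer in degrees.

Analogous hues sit every 35° along the wheel.
6 − 35 = -29 → -29 + 360 = 331°
6 − 70 = -64 → -64 + 360 = 296°

331° and 296°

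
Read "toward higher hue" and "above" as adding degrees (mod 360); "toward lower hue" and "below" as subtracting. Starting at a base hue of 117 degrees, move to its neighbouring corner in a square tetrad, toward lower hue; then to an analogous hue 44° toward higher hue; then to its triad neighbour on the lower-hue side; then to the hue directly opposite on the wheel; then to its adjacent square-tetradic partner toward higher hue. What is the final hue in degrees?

117 − 90 = 27°   (square ↓)
27 + 44 = 71°   (analog 44° ↑)
71 − 120 = -49 → -49 + 360 = 311°   (triadic ↓)
311 + 180 = 491 → 491 − 360 = 131°   (complement)
131 + 90 = 221°   (square ↑)

221°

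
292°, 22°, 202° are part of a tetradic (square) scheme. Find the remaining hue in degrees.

112°

A square tetradic scheme places four hues every 90°.
The full set through 22° is {22°, 112°, 202°, 292°}.
Given {22°, 202°, 292°}, the missing hue is 112°.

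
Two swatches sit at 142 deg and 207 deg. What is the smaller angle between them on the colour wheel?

|142 − 207| = 65.
65 ≤ 180, so the shorter arc is 65°.

65°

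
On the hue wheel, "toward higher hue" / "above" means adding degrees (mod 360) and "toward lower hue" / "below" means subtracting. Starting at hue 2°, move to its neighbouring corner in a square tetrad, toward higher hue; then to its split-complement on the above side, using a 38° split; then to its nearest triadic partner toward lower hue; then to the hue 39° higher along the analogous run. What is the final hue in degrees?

square ↑ +90°: 2 + 90 = 92°
split-comp 38° ↑ +218°: 92 + 218 = 310°
triadic ↓ −120°: 310 − 120 = 190°
analog 39° ↑ +39°: 190 + 39 = 229°

229°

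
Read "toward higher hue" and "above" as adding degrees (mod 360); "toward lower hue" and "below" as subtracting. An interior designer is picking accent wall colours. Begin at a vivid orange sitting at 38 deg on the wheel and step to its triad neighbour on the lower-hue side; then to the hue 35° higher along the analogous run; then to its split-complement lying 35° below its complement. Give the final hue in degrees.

98°

38 − 120 = -82 → -82 + 360 = 278°   (triadic ↓)
278 + 35 = 313°   (analog 35° ↑)
313 + 145 = 458 → 458 − 360 = 98°   (split-comp 35° ↓)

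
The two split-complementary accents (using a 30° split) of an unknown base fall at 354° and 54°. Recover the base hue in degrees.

The accents sit 30° either side of the complement, so the complement is their short-arc midpoint on the wheel.
Short-arc midpoint of 354° and 54°: 24°.
Base is 180° from the complement: 24 − 180 = -156 → -156 + 360 = 204°

204°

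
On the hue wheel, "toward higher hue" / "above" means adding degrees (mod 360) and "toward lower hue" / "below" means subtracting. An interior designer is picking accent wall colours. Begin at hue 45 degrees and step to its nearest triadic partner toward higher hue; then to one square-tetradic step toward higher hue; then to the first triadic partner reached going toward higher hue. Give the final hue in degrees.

+120° (triadic ↑): 45 + 120 = 165°
+90° (square ↑): 165 + 90 = 255°
+120° (triadic ↑): 255 + 120 = 375 → 375 − 360 = 15°

15°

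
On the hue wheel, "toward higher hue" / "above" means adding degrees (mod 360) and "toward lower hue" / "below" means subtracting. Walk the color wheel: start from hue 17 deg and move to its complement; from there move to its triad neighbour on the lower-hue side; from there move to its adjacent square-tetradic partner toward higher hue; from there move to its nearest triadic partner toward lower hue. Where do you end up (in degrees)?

complement +180°: 17 + 180 = 197°
triadic ↓ −120°: 197 − 120 = 77°
square ↑ +90°: 77 + 90 = 167°
triadic ↓ −120°: 167 − 120 = 47°

47°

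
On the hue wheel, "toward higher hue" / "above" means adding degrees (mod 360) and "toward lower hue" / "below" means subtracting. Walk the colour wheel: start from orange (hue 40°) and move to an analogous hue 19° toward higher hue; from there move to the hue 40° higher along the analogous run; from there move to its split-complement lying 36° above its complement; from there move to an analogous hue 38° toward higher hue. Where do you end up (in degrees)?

353°

40 + 19 = 59°   (analog 19° ↑)
59 + 40 = 99°   (analog 40° ↑)
99 + 216 = 315°   (split-comp 36° ↑)
315 + 38 = 353°   (analog 38° ↑)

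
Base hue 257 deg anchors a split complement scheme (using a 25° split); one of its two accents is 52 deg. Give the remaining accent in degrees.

Split-complementary hues sit 25° either side of the complement.
Complement of the base 257°: 257 + 180 = 437 → 437 − 360 = 77°
The given accent 52° is 25° one side of 77°; the other accent sits 25° the other side: 77 + 25 = 102°

102°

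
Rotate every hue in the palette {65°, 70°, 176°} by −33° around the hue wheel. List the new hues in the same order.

65 − 33 = 32°
70 − 33 = 37°
176 − 33 = 143°

32°, 37°, 143°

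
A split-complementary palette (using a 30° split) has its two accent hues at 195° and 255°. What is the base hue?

45°

The accents sit 30° either side of the complement, so the complement is their short-arc midpoint on the wheel.
Short-arc midpoint of 195° and 255°: 225°.
Base is 180° from the complement: 225 − 180 = 45°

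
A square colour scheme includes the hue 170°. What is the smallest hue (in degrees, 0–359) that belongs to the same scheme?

80°

A square tetradic scheme places four hues every 90°.
The full set through 170° is {80°, 170°, 260°, 350°}.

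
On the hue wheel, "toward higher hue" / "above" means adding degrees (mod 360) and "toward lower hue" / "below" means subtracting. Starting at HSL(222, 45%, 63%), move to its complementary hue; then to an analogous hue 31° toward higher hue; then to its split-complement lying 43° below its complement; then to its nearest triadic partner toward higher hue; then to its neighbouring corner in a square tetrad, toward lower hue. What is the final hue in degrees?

240°

+180° (complement): 222 + 180 = 402 → 402 − 360 = 42°
+31° (analog 31° ↑): 42 + 31 = 73°
+137° (split-comp 43° ↓): 73 + 137 = 210°
+120° (triadic ↑): 210 + 120 = 330°
−90° (square ↓): 330 − 90 = 240°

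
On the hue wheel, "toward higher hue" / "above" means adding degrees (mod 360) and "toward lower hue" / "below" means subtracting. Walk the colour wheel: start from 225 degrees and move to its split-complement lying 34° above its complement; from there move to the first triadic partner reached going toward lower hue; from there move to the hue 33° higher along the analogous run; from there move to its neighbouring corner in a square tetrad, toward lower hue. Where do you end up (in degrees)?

262°

+214° (split-comp 34° ↑): 225 + 214 = 439 → 439 − 360 = 79°
−120° (triadic ↓): 79 − 120 = -41 → -41 + 360 = 319°
+33° (analog 33° ↑): 319 + 33 = 352°
−90° (square ↓): 352 − 90 = 262°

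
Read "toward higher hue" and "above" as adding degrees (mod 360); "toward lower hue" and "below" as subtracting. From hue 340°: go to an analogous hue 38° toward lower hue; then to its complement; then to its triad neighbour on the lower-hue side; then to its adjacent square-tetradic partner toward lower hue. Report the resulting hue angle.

analog 38° ↓ −38°: 340 − 38 = 302°
complement +180°: 302 + 180 = 482 → 482 − 360 = 122°
triadic ↓ −120°: 122 − 120 = 2°
square ↓ −90°: 2 − 90 = -88 → -88 + 360 = 272°

272°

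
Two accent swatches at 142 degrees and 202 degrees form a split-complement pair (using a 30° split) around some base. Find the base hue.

The accents sit 30° either side of the complement, so the complement is their short-arc midpoint on the wheel.
Short-arc midpoint of 142° and 202°: 172°.
Base is 180° from the complement: 172 − 180 = -8 → -8 + 360 = 352°

352°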